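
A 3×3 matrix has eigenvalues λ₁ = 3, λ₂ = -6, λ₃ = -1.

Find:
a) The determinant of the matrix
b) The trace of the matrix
det = 18, trace = -4

Two standard eigenvalue identities:
- det(A) equals the product of the eigenvalues (counted with multiplicity).
- trace(A) equals the sum of the eigenvalues.
det(A) = (3)*(-6)*(-1) = 18.
trace(A) = 3 - 6 - 1 = -4.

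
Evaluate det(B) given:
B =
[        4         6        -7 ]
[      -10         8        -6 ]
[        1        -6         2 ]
det(B) = -360

Expand along row 0 (cofactor expansion): det(B) = a*(e*i - f*h) - b*(d*i - f*g) + c*(d*h - e*g), where the 3×3 is [[a, b, c], [d, e, f], [g, h, i]].
Minor M_00 = (8)*(2) - (-6)*(-6) = 16 - 36 = -20.
Minor M_01 = (-10)*(2) - (-6)*(1) = -20 + 6 = -14.
Minor M_02 = (-10)*(-6) - (8)*(1) = 60 - 8 = 52.
det(B) = (4)*(-20) - (6)*(-14) + (-7)*(52) = -80 + 84 - 364 = -360.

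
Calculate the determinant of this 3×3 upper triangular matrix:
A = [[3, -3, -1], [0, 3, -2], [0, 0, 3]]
27

The determinant of a triangular matrix is the product of its diagonal entries (the off-diagonal entries above the diagonal do not affect it).
det(A) = (3) * (3) * (3) = 27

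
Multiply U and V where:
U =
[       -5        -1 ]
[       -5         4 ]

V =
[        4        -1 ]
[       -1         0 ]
UV =
[      -19         5 ]
[      -24         5 ]

Matrix multiplication: (UV)[i][j] = sum over k of U[i][k] * V[k][j].
  (UV)[0][0] = (-5)*(4) + (-1)*(-1) = -19
  (UV)[0][1] = (-5)*(-1) + (-1)*(0) = 5
  (UV)[1][0] = (-5)*(4) + (4)*(-1) = -24
  (UV)[1][1] = (-5)*(-1) + (4)*(0) = 5
UV =
[      -19         5 ]
[      -24         5 ]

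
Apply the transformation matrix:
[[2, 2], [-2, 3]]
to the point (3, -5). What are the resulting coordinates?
(-4, -21)

Matrix multiplication:
[[2, 2], [-2, 3]] × [3, -5]ᵀ
= [2×3 + 2×-5, -2×3 + 3×-5]ᵀ
= [-4.0000, -21.0000]ᵀ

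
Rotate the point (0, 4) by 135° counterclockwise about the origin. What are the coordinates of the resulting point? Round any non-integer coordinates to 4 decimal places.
(-2.8284, -2.8284)

Rotation matrix R(θ) = [[cos θ, -sin θ], [sin θ, cos θ]]; for θ = 135°:
R = [[-√2/2, -√2/2], [√2/2, -√2/2]]
Result: R × [0, 4]ᵀ = [-√2/2·0 + (-√2/2)·4, √2/2·0 + (-√2/2)·4]ᵀ = (-2.8284, -2.8284)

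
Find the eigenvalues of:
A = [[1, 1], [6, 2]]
λ = -1, 4

Solve det(A - λI) = 0. For a 2×2 matrix this is λ² - (trace)λ + det = 0.
trace(A) = 1 + 2 = 3.
det(A) = (1)*(2) - (1)*(6) = 2 - 6 = -4.
Characteristic equation: λ² - (3)λ + (-4) = 0.
Discriminant: (3)² - 4*(-4) = 9 + 16 = 25.
Roots: λ = (3 ± √25) / 2 = -1, 4.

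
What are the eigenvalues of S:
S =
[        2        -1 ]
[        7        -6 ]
λ = -5, 1

Solve det(S - λI) = 0. For a 2×2 matrix the characteristic equation is λ² - (trace)λ + det = 0.
trace(S) = a + d = 2 - 6 = -4.
det(S) = a*d - b*c = (2)*(-6) - (-1)*(7) = -12 + 7 = -5.
Characteristic equation: λ² - (-4)λ + (-5) = 0.
Discriminant = (-4)² - 4*(-5) = 16 + 20 = 36.
λ = (-4 ± √36) / 2 = (-4 ± 6) / 2 = -5, 1.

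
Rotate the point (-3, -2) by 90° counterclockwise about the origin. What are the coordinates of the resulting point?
(2, -3)

Rotation matrix R(θ) = [[cos θ, -sin θ], [sin θ, cos θ]]; for θ = 90°:
R = [[0, -1], [1, 0]]
Result: R × [-3, -2]ᵀ = [0·-3 + (-1)·-2, 1·-3 + (0)·-2]ᵀ = (2, -3)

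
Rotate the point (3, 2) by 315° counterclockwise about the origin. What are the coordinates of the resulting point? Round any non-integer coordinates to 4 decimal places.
(3.5355, -0.7071)

Rotation matrix R(θ) = [[cos θ, -sin θ], [sin θ, cos θ]]; for θ = 315°:
R = [[√2/2, √2/2], [-√2/2, √2/2]]
Result: R × [3, 2]ᵀ = [√2/2·3 + (√2/2)·2, -√2/2·3 + (√2/2)·2]ᵀ = (3.5355, -0.7071)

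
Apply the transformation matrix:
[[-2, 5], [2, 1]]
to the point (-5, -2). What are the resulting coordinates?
(0, -12)

Matrix multiplication:
[[-2, 5], [2, 1]] × [-5, -2]ᵀ
= [-2×-5 + 5×-2, 2×-5 + 1×-2]ᵀ
= [0.0000, -12.0000]ᵀ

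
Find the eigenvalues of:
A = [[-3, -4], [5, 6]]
λ = 1, 2

Solve det(A - λI) = 0. For a 2×2 matrix this is λ² - (trace)λ + det = 0.
trace(A) = -3 + 6 = 3.
det(A) = (-3)*(6) - (-4)*(5) = -18 + 20 = 2.
Characteristic equation: λ² - (3)λ + (2) = 0.
Discriminant: (3)² - 4*(2) = 9 - 8 = 1.
Roots: λ = (3 ± √1) / 2 = 1, 2.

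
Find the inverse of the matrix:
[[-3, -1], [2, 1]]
[[-1, -1], [2, 3]]

For [[a,b],[c,d]], inverse = (1/det)·[[d,-b],[-c,a]]
det = -3·1 - -1·2 = -1
Inverse = (1/-1)·[[1, 1], [-2, -3]]
        = [[-1, -1], [2, 3]]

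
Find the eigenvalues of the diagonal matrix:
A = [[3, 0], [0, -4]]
λ₁ = 3, λ₂ = -4

The characteristic polynomial of A is det(A - λI) = (3 - λ)(-4 - λ) = 0.
The roots are λ = 3 and λ = -4, so the eigenvalues are the diagonal entries.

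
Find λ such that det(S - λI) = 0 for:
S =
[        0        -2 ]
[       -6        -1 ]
λ = -4, 3

Solve det(S - λI) = 0. For a 2×2 matrix the characteristic equation is λ² - (trace)λ + det = 0.
trace(S) = a + d = 0 - 1 = -1.
det(S) = a*d - b*c = (0)*(-1) - (-2)*(-6) = 0 - 12 = -12.
Characteristic equation: λ² - (-1)λ + (-12) = 0.
Discriminant = (-1)² - 4*(-12) = 1 + 48 = 49.
λ = (-1 ± √49) / 2 = (-1 ± 7) / 2 = -4, 3.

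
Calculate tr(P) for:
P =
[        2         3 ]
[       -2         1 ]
tr(P) = 2 + 1 = 3

The trace of a square matrix is the sum of its diagonal entries.
Diagonal entries of P: P[0][0] = 2, P[1][1] = 1.
tr(P) = 2 + 1 = 3.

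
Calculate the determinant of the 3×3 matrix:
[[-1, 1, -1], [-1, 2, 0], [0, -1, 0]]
-1

Expansion along first row:
det = -1·det([[2,0],[-1,0]]) - 1·det([[-1,0],[0,0]]) + -1·det([[-1,2],[0,-1]])
    = -1·(2·0 - 0·-1) - 1·(-1·0 - 0·0) + -1·(-1·-1 - 2·0)
    = -1·0 - 1·0 + -1·1
    = 0 + 0 + -1 = -1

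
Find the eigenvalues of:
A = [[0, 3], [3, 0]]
λ = -3, 3

Solve det(A - λI) = 0. For a 2×2 matrix this is λ² - (trace)λ + det = 0.
trace(A) = 0 + 0 = 0.
det(A) = (0)*(0) - (3)*(3) = 0 - 9 = -9.
Characteristic equation: λ² - (0)λ + (-9) = 0.
Discriminant: (0)² - 4*(-9) = 0 + 36 = 36.
Roots: λ = (0 ± √36) / 2 = -3, 3.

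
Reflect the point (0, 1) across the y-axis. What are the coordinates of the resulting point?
(0, 1)

Reflection across y-axis: (0, 1) → (0, 1)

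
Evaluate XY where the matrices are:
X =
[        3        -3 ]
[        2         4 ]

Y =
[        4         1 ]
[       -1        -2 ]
XY =
[       15         9 ]
[        4        -6 ]

Matrix multiplication: (XY)[i][j] = sum over k of X[i][k] * Y[k][j].
  (XY)[0][0] = (3)*(4) + (-3)*(-1) = 15
  (XY)[0][1] = (3)*(1) + (-3)*(-2) = 9
  (XY)[1][0] = (2)*(4) + (4)*(-1) = 4
  (XY)[1][1] = (2)*(1) + (4)*(-2) = -6
XY =
[       15         9 ]
[        4        -6 ]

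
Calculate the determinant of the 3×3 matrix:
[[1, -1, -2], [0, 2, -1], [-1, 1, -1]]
-6

Expansion along first row:
det = 1·det([[2,-1],[1,-1]]) - -1·det([[0,-1],[-1,-1]]) + -2·det([[0,2],[-1,1]])
    = 1·(2·-1 - -1·1) - -1·(0·-1 - -1·-1) + -2·(0·1 - 2·-1)
    = 1·-1 - -1·-1 + -2·2
    = -1 + -1 + -4 = -6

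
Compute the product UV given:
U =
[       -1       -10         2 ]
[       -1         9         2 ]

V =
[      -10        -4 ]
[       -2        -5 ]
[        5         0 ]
UV =
[       40        54 ]
[        2       -41 ]

Matrix multiplication: (UV)[i][j] = sum over k of U[i][k] * V[k][j].
  (UV)[0][0] = (-1)*(-10) + (-10)*(-2) + (2)*(5) = 40
  (UV)[0][1] = (-1)*(-4) + (-10)*(-5) + (2)*(0) = 54
  (UV)[1][0] = (-1)*(-10) + (9)*(-2) + (2)*(5) = 2
  (UV)[1][1] = (-1)*(-4) + (9)*(-5) + (2)*(0) = -41
UV =
[       40        54 ]
[        2       -41 ]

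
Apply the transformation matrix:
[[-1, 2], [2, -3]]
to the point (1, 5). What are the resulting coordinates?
(9, -13)

Matrix multiplication:
[[-1, 2], [2, -3]] × [1, 5]ᵀ
= [-1×1 + 2×5, 2×1 + -3×5]ᵀ
= [9.0000, -13.0000]ᵀ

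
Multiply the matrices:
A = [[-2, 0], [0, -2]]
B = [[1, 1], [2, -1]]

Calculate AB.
[[-2, -2], [-4, 2]]

Each entry (i,j) of AB = sum over k of A[i][k]*B[k][j].
(AB)[0][0] = (-2)*(1) + (0)*(2) = -2
(AB)[0][1] = (-2)*(1) + (0)*(-1) = -2
(AB)[1][0] = (0)*(1) + (-2)*(2) = -4
(AB)[1][1] = (0)*(1) + (-2)*(-1) = 2
AB = [[-2, -2], [-4, 2]]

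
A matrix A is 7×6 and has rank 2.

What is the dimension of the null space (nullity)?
4

The rank-nullity theorem for an m×n matrix states:
rank(A) + nullity(A) = n (the number of columns).
Here n = 6 and rank(A) = 2, so nullity(A) = 6 - 2 = 4.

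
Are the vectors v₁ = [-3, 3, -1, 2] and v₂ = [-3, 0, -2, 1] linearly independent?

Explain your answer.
Yes, linearly independent

Two vectors are linearly dependent iff one is a scalar multiple of the other.
No single scalar k satisfies v₂ = k·v₁ (the ratios of corresponding entries disagree), so v₁ and v₂ are linearly independent.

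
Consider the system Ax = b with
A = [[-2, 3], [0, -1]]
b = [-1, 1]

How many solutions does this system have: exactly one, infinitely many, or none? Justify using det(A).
Exactly one solution

Compute det(A) = (-2)*(-1) - (3)*(0) = 2.
Because det(A) ≠ 0, A is invertible and Ax = b has a unique solution for every b (here x = A⁻¹ b).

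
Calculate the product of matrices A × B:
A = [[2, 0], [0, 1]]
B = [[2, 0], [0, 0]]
[[4, 0], [0, 0]]

Matrix multiplication:
C[0][0] = 2×2 + 0×0 = 4
C[0][1] = 2×0 + 0×0 = 0
C[1][0] = 0×2 + 1×0 = 0
C[1][1] = 0×0 + 1×0 = 0
Result: [[4, 0], [0, 0]]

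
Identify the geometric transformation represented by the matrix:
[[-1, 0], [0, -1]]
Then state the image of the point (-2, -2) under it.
rotation by 180° (or reflection through origin); image of (-2, -2) is (2, 2)

This matches the form [[cos θ, -sin θ], [sin θ, cos θ]] of a rotation matrix; reading off cos θ and sin θ gives the angle.
The matrix [[-1, 0], [0, -1]] represents: rotation by 180° (or reflection through origin).
Applying it to (-2, -2): [-1·-2 + 0·-2, 0·-2 + -1·-2] = (2, 2).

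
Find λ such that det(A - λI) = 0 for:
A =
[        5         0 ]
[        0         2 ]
λ = 2, 5

Solve det(A - λI) = 0. For a 2×2 matrix the characteristic equation is λ² - (trace)λ + det = 0.
trace(A) = a + d = 5 + 2 = 7.
det(A) = a*d - b*c = (5)*(2) - (0)*(0) = 10 - 0 = 10.
Characteristic equation: λ² - (7)λ + (10) = 0.
Discriminant = (7)² - 4*(10) = 49 - 40 = 9.
λ = (7 ± √9) / 2 = (7 ± 3) / 2 = 2, 5.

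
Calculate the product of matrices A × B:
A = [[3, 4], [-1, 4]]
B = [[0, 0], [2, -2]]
[[8, -8], [8, -8]]

Matrix multiplication:
C[0][0] = 3×0 + 4×2 = 8
C[0][1] = 3×0 + 4×-2 = -8
C[1][0] = -1×0 + 4×2 = 8
C[1][1] = -1×0 + 4×-2 = -8
Result: [[8, -8], [8, -8]]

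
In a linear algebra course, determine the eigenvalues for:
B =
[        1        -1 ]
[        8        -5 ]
λ = -3, -1

Solve det(B - λI) = 0. For a 2×2 matrix the characteristic equation is λ² - (trace)λ + det = 0.
trace(B) = a + d = 1 - 5 = -4.
det(B) = a*d - b*c = (1)*(-5) - (-1)*(8) = -5 + 8 = 3.
Characteristic equation: λ² - (-4)λ + (3) = 0.
Discriminant = (-4)² - 4*(3) = 16 - 12 = 4.
λ = (-4 ± √4) / 2 = (-4 ± 2) / 2 = -3, -1.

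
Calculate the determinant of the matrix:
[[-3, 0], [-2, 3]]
-9

For a 2×2 matrix [[a, b], [c, d]], det = ad - bc
det = (-3)(3) - (0)(-2) = -9 - 0 = -9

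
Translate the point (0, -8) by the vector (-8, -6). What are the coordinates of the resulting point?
(-8, -14)

Translation by (-8, -6):
x' = 0 + -8 = -8
y' = -8 + -6 = -14
Homogeneous matrix: [[1, 0, -8], [0, 1, -6], [0, 0, 1]]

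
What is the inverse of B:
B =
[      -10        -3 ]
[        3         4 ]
det(B) = -31
B⁻¹ =
[    -4/31     -3/31 ]
[     3/31     10/31 ]

For a 2×2 matrix B = [[a, b], [c, d]] with det(B) ≠ 0, B⁻¹ = (1/det(B)) * [[d, -b], [-c, a]].
det(B) = (-10)*(4) - (-3)*(3) = -40 + 9 = -31.
B⁻¹ = (1/-31) * [[4, 3], [-3, -10]].
Dividing each entry by -31 and reducing:
B⁻¹ =
[    -4/31     -3/31 ]
[     3/31     10/31 ]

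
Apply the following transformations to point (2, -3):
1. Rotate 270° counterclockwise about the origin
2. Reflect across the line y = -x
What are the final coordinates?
(2, 3)

Step 1: Rotate 270° → (-3, -2)
Step 2: Reflect across the line y = -x → (2, 3)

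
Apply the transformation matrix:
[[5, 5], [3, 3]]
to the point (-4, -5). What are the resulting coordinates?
(-45, -27)

Matrix multiplication:
[[5, 5], [3, 3]] × [-4, -5]ᵀ
= [5×-4 + 5×-5, 3×-4 + 3×-5]ᵀ
= [-45.0000, -27.0000]ᵀ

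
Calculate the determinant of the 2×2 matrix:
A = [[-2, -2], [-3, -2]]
-2

For A = [[a, b], [c, d]], det(A) = a*d - b*c.
det(A) = (-2)*(-2) - (-2)*(-3) = 4 - 6 = -2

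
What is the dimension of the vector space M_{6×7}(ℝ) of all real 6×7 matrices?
Dimension = 42

A real 6×7 matrix is determined by its 6·7 = 42 independent entries.
A standard basis is {E_ij : 1 ≤ i ≤ 6, 1 ≤ j ≤ 7}, where E_ij has a 1 in position (i, j) and 0 elsewhere — there are 42 such matrices, and they are linearly independent and span M_{6×7}(ℝ).
Therefore dim(M_{6×7}(ℝ)) = 42.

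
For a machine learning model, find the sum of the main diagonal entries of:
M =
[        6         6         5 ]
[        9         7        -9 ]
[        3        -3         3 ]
tr(M) = 6 + 7 + 3 = 16

The trace of a square matrix is the sum of its diagonal entries.
Diagonal entries of M: M[0][0] = 6, M[1][1] = 7, M[2][2] = 3.
tr(M) = 6 + 7 + 3 = 16.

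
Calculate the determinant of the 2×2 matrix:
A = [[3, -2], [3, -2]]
0

For A = [[a, b], [c, d]], det(A) = a*d - b*c.
det(A) = (3)*(-2) - (-2)*(3) = -6 - -6 = 0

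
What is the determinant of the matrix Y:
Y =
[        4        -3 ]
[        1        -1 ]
det(Y) = -1

For a 2×2 matrix [[a, b], [c, d]], det = a*d - b*c.
det(Y) = (4)*(-1) - (-3)*(1) = -4 + 3 = -1.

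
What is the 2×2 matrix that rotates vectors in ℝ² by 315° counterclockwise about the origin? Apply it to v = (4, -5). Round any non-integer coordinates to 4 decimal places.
R = [[√2/2, √2/2], [-√2/2, √2/2]]; R·v = (-0.7071, -6.3640)

A counterclockwise rotation by angle θ in ℝ² has matrix R(θ) = [[cos θ, -sin θ], [sin θ, cos θ]].
For θ = 315°: cos θ = √2/2, sin θ = -√2/2.
R(315°) = [[√2/2, √2/2], [-√2/2, √2/2]].
R·v = [√2/2·4 + (√2/2)·-5, -√2/2·4 + √2/2·-5] = (-0.7071, -6.3640).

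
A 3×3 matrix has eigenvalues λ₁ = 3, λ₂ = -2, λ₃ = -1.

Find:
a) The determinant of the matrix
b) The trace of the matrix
det = 6, trace = 0

Two standard eigenvalue identities:
- det(A) equals the product of the eigenvalues (counted with multiplicity).
- trace(A) equals the sum of the eigenvalues.
det(A) = (3)*(-2)*(-1) = 6.
trace(A) = 3 - 2 - 1 = 0.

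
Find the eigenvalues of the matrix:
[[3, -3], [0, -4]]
λ = -4 and λ = 3

Characteristic equation: det(A - λI) = 0
λ² - (trace)λ + (det) = 0
λ² - (-1)λ + (-12) = 0
λ² + 1λ - 12 = 0
Solving: λ = -4, 3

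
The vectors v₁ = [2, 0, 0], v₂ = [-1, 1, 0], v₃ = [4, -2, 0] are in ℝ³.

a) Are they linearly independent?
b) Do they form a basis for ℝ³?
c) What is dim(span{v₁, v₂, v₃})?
Not independent, not a basis, dim(span) = 2

Check whether v₃ can be written as a linear combination of v₁ and v₂.
v₃ = (1)·v₁ + (-2)·v₂ = [4, -2, 0], so the three vectors are linearly dependent.
Thus they do not form a basis for ℝ³, and dim(span{v₁, v₂, v₃}) = 2 (spanned by v₁ and v₂).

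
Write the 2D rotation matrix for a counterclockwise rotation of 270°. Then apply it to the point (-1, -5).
R = [[0, 1], [-1, 0]]; R·(-1, -5) = (-5, 1)

Rotation matrix formula: R(θ) = [[cos θ, -sin θ], [sin θ, cos θ]]
For θ = 270°:
cos(270°) = 0
sin(270°) = -1
R = [[0, 1], [-1, 0]]
Apply to (-1, -5): [0·-1 + (1)·-5, -1·-1 + 0·-5] = (-5, 1)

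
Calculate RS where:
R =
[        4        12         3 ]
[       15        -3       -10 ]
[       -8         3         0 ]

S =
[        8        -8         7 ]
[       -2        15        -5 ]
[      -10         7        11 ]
RS =
[      -22       169         1 ]
[      226      -235        10 ]
[      -70       109       -71 ]

Matrix multiplication: (RS)[i][j] = sum over k of R[i][k] * S[k][j].
  (RS)[0][0] = (4)*(8) + (12)*(-2) + (3)*(-10) = -22
  (RS)[0][1] = (4)*(-8) + (12)*(15) + (3)*(7) = 169
  (RS)[0][2] = (4)*(7) + (12)*(-5) + (3)*(11) = 1
  (RS)[1][0] = (15)*(8) + (-3)*(-2) + (-10)*(-10) = 226
  (RS)[1][1] = (15)*(-8) + (-3)*(15) + (-10)*(7) = -235
  (RS)[1][2] = (15)*(7) + (-3)*(-5) + (-10)*(11) = 10
  (RS)[2][0] = (-8)*(8) + (3)*(-2) + (0)*(-10) = -70
  (RS)[2][1] = (-8)*(-8) + (3)*(15) + (0)*(7) = 109
  (RS)[2][2] = (-8)*(7) + (3)*(-5) + (0)*(11) = -71
RS =
[      -22       169         1 ]
[      226      -235        10 ]
[      -70       109       -71 ]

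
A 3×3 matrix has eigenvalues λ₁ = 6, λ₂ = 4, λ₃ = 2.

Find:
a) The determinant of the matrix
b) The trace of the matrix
det = 48, trace = 12

Two standard eigenvalue identities:
- det(A) equals the product of the eigenvalues (counted with multiplicity).
- trace(A) equals the sum of the eigenvalues.
det(A) = (6)*(4)*(2) = 48.
trace(A) = 6 + 4 + 2 = 12.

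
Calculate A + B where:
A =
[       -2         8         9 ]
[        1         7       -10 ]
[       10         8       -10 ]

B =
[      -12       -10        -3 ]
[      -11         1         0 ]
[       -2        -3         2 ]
A + B =
[      -14        -2         6 ]
[      -10         8       -10 ]
[        8         5        -8 ]

Matrix addition is elementwise: (A+B)[i][j] = A[i][j] + B[i][j].
  (A+B)[0][0] = (-2) + (-12) = -14
  (A+B)[0][1] = (8) + (-10) = -2
  (A+B)[0][2] = (9) + (-3) = 6
  (A+B)[1][0] = (1) + (-11) = -10
  (A+B)[1][1] = (7) + (1) = 8
  (A+B)[1][2] = (-10) + (0) = -10
  (A+B)[2][0] = (10) + (-2) = 8
  (A+B)[2][1] = (8) + (-3) = 5
  (A+B)[2][2] = (-10) + (2) = -8
A + B =
[      -14        -2         6 ]
[      -10         8       -10 ]
[        8         5        -8 ]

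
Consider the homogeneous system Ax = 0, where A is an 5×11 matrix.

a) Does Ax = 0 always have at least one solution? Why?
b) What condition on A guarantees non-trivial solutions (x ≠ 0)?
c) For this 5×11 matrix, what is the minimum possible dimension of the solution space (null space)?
a) Yes, x = 0 is always a solution. b) When A has linearly dependent columns (rank < n). c) Minimum nullity = 6.

a) x = 0 satisfies A·0 = 0, so the zero vector is always a solution.
b) Non-trivial solutions exist iff the columns of A are linearly dependent, equivalently rank(A) < n (the number of columns).
c) By rank-nullity, rank(A) + nullity(A) = n = 11. Since A has only 5 rows, rank(A) ≤ 5, so nullity(A) ≥ 11 - 5 = 6.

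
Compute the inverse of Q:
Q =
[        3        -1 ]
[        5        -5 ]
det(Q) = -10
Q⁻¹ =
[      1/2     -1/10 ]
[      1/2     -3/10 ]

For a 2×2 matrix Q = [[a, b], [c, d]] with det(Q) ≠ 0, Q⁻¹ = (1/det(Q)) * [[d, -b], [-c, a]].
det(Q) = (3)*(-5) - (-1)*(5) = -15 + 5 = -10.
Q⁻¹ = (1/-10) * [[-5, 1], [-5, 3]].
Dividing each entry by -10 and reducing:
Q⁻¹ =
[      1/2     -1/10 ]
[      1/2     -3/10 ]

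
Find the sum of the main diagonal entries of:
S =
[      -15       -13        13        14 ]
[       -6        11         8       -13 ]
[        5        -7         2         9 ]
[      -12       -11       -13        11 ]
tr(S) = -15 + 11 + 2 + 11 = 9

The trace of a square matrix is the sum of its diagonal entries.
Diagonal entries of S: S[0][0] = -15, S[1][1] = 11, S[2][2] = 2, S[3][3] = 11.
tr(S) = -15 + 11 + 2 + 11 = 9.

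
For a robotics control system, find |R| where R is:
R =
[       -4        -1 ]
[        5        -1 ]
det(R) = 9

For a 2×2 matrix [[a, b], [c, d]], det = a*d - b*c.
det(R) = (-4)*(-1) - (-1)*(5) = 4 + 5 = 9.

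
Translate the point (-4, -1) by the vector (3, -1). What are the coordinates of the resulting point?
(-1, -2)

Translation by (3, -1):
x' = -4 + 3 = -1
y' = -1 + -1 = -2
Homogeneous matrix: [[1, 0, 3], [0, 1, -1], [0, 0, 1]]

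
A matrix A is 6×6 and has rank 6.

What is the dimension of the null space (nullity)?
0

The rank-nullity theorem for an m×n matrix states:
rank(A) + nullity(A) = n (the number of columns).
Here n = 6 and rank(A) = 6, so nullity(A) = 6 - 6 = 0.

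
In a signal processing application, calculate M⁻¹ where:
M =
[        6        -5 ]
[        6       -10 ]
det(M) = -30
M⁻¹ =
[      1/3      -1/6 ]
[      1/5      -1/5 ]

For a 2×2 matrix M = [[a, b], [c, d]] with det(M) ≠ 0, M⁻¹ = (1/det(M)) * [[d, -b], [-c, a]].
det(M) = (6)*(-10) - (-5)*(6) = -60 + 30 = -30.
M⁻¹ = (1/-30) * [[-10, 5], [-6, 6]].
Dividing each entry by -30 and reducing:
M⁻¹ =
[      1/3      -1/6 ]
[      1/5      -1/5 ]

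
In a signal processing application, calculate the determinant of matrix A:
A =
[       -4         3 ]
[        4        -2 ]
det(A) = -4

For a 2×2 matrix [[a, b], [c, d]], det = a*d - b*c.
det(A) = (-4)*(-2) - (3)*(4) = 8 - 12 = -4.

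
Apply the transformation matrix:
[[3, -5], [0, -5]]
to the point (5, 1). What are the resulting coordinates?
(10, -5)

Matrix multiplication:
[[3, -5], [0, -5]] × [5, 1]ᵀ
= [3×5 + -5×1, 0×5 + -5×1]ᵀ
= [10.0000, -5.0000]ᵀ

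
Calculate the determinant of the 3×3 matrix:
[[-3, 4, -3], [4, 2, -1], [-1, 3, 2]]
-91

Expansion along first row:
det = -3·det([[2,-1],[3,2]]) - 4·det([[4,-1],[-1,2]]) + -3·det([[4,2],[-1,3]])
    = -3·(2·2 - -1·3) - 4·(4·2 - -1·-1) + -3·(4·3 - 2·-1)
    = -3·7 - 4·7 + -3·14
    = -21 + -28 + -42 = -91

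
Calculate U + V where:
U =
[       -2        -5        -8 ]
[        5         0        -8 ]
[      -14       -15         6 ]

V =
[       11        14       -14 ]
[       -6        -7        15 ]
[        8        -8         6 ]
U + V =
[        9         9       -22 ]
[       -1        -7         7 ]
[       -6       -23        12 ]

Matrix addition is elementwise: (U+V)[i][j] = U[i][j] + V[i][j].
  (U+V)[0][0] = (-2) + (11) = 9
  (U+V)[0][1] = (-5) + (14) = 9
  (U+V)[0][2] = (-8) + (-14) = -22
  (U+V)[1][0] = (5) + (-6) = -1
  (U+V)[1][1] = (0) + (-7) = -7
  (U+V)[1][2] = (-8) + (15) = 7
  (U+V)[2][0] = (-14) + (8) = -6
  (U+V)[2][1] = (-15) + (-8) = -23
  (U+V)[2][2] = (6) + (6) = 12
U + V =
[        9         9       -22 ]
[       -1        -7         7 ]
[       -6       -23        12 ]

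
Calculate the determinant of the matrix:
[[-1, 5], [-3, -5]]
20

For a 2×2 matrix [[a, b], [c, d]], det = ad - bc
det = (-1)(-5) - (5)(-3) = 5 - -15 = 20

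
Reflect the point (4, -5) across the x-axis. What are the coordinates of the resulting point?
(4, 5)

Reflection across x-axis: (4, -5) → (4, 5)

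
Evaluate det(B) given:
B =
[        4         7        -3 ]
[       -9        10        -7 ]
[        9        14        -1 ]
det(B) = 496

Expand along row 0 (cofactor expansion): det(B) = a*(e*i - f*h) - b*(d*i - f*g) + c*(d*h - e*g), where the 3×3 is [[a, b, c], [d, e, f], [g, h, i]].
Minor M_00 = (10)*(-1) - (-7)*(14) = -10 + 98 = 88.
Minor M_01 = (-9)*(-1) - (-7)*(9) = 9 + 63 = 72.
Minor M_02 = (-9)*(14) - (10)*(9) = -126 - 90 = -216.
det(B) = (4)*(88) - (7)*(72) + (-3)*(-216) = 352 - 504 + 648 = 496.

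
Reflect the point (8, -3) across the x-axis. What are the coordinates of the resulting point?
(8, 3)

Reflection across x-axis: (8, -3) → (8, 3)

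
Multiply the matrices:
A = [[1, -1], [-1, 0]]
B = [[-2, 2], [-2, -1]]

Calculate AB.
[[0, 3], [2, -2]]

Each entry (i,j) of AB = sum over k of A[i][k]*B[k][j].
(AB)[0][0] = (1)*(-2) + (-1)*(-2) = 0
(AB)[0][1] = (1)*(2) + (-1)*(-1) = 3
(AB)[1][0] = (-1)*(-2) + (0)*(-2) = 2
(AB)[1][1] = (-1)*(2) + (0)*(-1) = -2
AB = [[0, 3], [2, -2]]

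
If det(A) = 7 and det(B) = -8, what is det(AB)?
-56

Use the multiplicative property of determinants: det(AB) = det(A)*det(B).
det(AB) = (7)*(-8) = -56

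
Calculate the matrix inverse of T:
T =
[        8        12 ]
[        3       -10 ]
det(T) = -116
T⁻¹ =
[     5/58      3/29 ]
[    3/116     -2/29 ]

For a 2×2 matrix T = [[a, b], [c, d]] with det(T) ≠ 0, T⁻¹ = (1/det(T)) * [[d, -b], [-c, a]].
det(T) = (8)*(-10) - (12)*(3) = -80 - 36 = -116.
T⁻¹ = (1/-116) * [[-10, -12], [-3, 8]].
Dividing each entry by -116 and reducing:
T⁻¹ =
[     5/58      3/29 ]
[    3/116     -2/29 ]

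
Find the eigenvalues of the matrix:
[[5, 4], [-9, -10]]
λ = -7 and λ = 2

Characteristic equation: det(A - λI) = 0
λ² - (trace)λ + (det) = 0
λ² - (-5)λ + (-14) = 0
λ² + 5λ - 14 = 0
Solving: λ = -7, 2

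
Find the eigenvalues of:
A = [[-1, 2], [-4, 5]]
λ = 1, 3

Solve det(A - λI) = 0. For a 2×2 matrix this is λ² - (trace)λ + det = 0.
trace(A) = -1 + 5 = 4.
det(A) = (-1)*(5) - (2)*(-4) = -5 + 8 = 3.
Characteristic equation: λ² - (4)λ + (3) = 0.
Discriminant: (4)² - 4*(3) = 16 - 12 = 4.
Roots: λ = (4 ± √4) / 2 = 1, 3.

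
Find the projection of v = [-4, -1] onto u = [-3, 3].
[-3/2, 3/2]

The projection of v onto u is proj_u(v) = ((v·u) / (u·u)) · u.
v·u = (-4)*(-3) + (-1)*(3) = 9.
u·u = (-3)*(-3) + (3)*(3) = 18.
coefficient = 9 / 18 = 1/2.
proj_u(v) = 1/2 · [-3, 3] = [-3/2, 3/2].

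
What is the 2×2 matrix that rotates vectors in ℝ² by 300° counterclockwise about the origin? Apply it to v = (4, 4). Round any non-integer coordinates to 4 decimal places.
R = [[1/2, √3/2], [-√3/2, 1/2]]; R·v = (5.4641, -1.4641)

A counterclockwise rotation by angle θ in ℝ² has matrix R(θ) = [[cos θ, -sin θ], [sin θ, cos θ]].
For θ = 300°: cos θ = 1/2, sin θ = -√3/2.
R(300°) = [[1/2, √3/2], [-√3/2, 1/2]].
R·v = [1/2·4 + (√3/2)·4, -√3/2·4 + 1/2·4] = (5.4641, -1.4641).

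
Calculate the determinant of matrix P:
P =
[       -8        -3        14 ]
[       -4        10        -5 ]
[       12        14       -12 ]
det(P) = -1740

Expand along row 0 (cofactor expansion): det(P) = a*(e*i - f*h) - b*(d*i - f*g) + c*(d*h - e*g), where the 3×3 is [[a, b, c], [d, e, f], [g, h, i]].
Minor M_00 = (10)*(-12) - (-5)*(14) = -120 + 70 = -50.
Minor M_01 = (-4)*(-12) - (-5)*(12) = 48 + 60 = 108.
Minor M_02 = (-4)*(14) - (10)*(12) = -56 - 120 = -176.
det(P) = (-8)*(-50) - (-3)*(108) + (14)*(-176) = 400 + 324 - 2464 = -1740.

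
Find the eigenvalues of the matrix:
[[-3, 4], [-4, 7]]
λ = -1 and λ = 5

Characteristic equation: det(A - λI) = 0
λ² - (trace)λ + (det) = 0
λ² - (4)λ + (-5) = 0
λ² - 4λ - 5 = 0
Solving: λ = -1, 5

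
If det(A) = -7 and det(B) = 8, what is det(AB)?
-56

Use the multiplicative property of determinants: det(AB) = det(A)*det(B).
det(AB) = (-7)*(8) = -56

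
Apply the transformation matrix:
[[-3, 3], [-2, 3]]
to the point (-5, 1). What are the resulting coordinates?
(18, 13)

Matrix multiplication:
[[-3, 3], [-2, 3]] × [-5, 1]ᵀ
= [-3×-5 + 3×1, -2×-5 + 3×1]ᵀ
= [18.0000, 13.0000]ᵀ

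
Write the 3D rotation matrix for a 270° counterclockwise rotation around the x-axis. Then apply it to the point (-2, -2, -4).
R = [[1, 0, 0], [0, 0, 1], [0, -1, 0]]; R·(-2, -2, -4) = (-2, -4, 2)

Rotation matrix for 270° around x-axis:
cos(270°) = 0, sin(270°) = -1
R = [[1, 0, 0], [0, 0, 1], [0, -1, 0]]
Apply to (-2, -2, -4): R·[-2, -2, -4]ᵀ = (-2, -4, 2)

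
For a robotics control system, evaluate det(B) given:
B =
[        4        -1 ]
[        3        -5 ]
det(B) = -17

For a 2×2 matrix [[a, b], [c, d]], det = a*d - b*c.
det(B) = (4)*(-5) - (-1)*(3) = -20 + 3 = -17.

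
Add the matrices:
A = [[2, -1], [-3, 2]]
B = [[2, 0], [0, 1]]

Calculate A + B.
[[4, -1], [-3, 3]]

Add corresponding elements:
(2)+(2)=4
(-1)+(0)=-1
(-3)+(0)=-3
(2)+(1)=3
A + B = [[4, -1], [-3, 3]]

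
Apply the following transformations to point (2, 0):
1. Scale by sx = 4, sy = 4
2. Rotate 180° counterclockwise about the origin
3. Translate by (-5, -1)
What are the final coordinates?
(-13, -1)

Step 1: Scale → (8, 0)
Step 2: Rotate 180° → (-8, 0)
Step 3: Translate → (-13, -1)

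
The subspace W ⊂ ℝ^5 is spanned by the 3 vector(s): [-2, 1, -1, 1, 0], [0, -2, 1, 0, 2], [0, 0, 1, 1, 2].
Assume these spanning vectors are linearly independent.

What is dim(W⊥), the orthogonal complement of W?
dim(W⊥) = 2

For any subspace W of ℝ^n, dim(W) + dim(W⊥) = n (the whole-space dimension).
Here the given 3 vectors are linearly independent, so dim(W) = 3.
Thus dim(W⊥) = n - dim(W) = 5 - 3 = 2.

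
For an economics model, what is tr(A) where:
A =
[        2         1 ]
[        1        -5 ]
tr(A) = 2 - 5 = -3

The trace of a square matrix is the sum of its diagonal entries.
Diagonal entries of A: A[0][0] = 2, A[1][1] = -5.
tr(A) = 2 - 5 = -3.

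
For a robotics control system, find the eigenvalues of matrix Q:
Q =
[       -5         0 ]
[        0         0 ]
λ = -5, 0

Solve det(Q - λI) = 0. For a 2×2 matrix the characteristic equation is λ² - (trace)λ + det = 0.
trace(Q) = a + d = -5 + 0 = -5.
det(Q) = a*d - b*c = (-5)*(0) - (0)*(0) = 0 - 0 = 0.
Characteristic equation: λ² - (-5)λ + (0) = 0.
Discriminant = (-5)² - 4*(0) = 25 - 0 = 25.
λ = (-5 ± √25) / 2 = (-5 ± 5) / 2 = -5, 0.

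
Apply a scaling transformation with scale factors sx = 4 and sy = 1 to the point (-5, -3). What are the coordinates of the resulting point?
(-20, -3)

Scaling matrix:
[[4, 0], [0, 1]]
Result: (-5 × 4, -3 × 1) = (-20, -3)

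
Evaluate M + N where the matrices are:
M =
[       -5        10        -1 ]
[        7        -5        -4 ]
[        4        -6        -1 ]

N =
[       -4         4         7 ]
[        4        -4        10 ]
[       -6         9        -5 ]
M + N =
[       -9        14         6 ]
[       11        -9         6 ]
[       -2         3        -6 ]

Matrix addition is elementwise: (M+N)[i][j] = M[i][j] + N[i][j].
  (M+N)[0][0] = (-5) + (-4) = -9
  (M+N)[0][1] = (10) + (4) = 14
  (M+N)[0][2] = (-1) + (7) = 6
  (M+N)[1][0] = (7) + (4) = 11
  (M+N)[1][1] = (-5) + (-4) = -9
  (M+N)[1][2] = (-4) + (10) = 6
  (M+N)[2][0] = (4) + (-6) = -2
  (M+N)[2][1] = (-6) + (9) = 3
  (M+N)[2][2] = (-1) + (-5) = -6
M + N =
[       -9        14         6 ]
[       11        -9         6 ]
[       -2         3        -6 ]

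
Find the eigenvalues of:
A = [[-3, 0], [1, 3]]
λ = -3, 3

Solve det(A - λI) = 0. For a 2×2 matrix this is λ² - (trace)λ + det = 0.
trace(A) = -3 + 3 = 0.
det(A) = (-3)*(3) - (0)*(1) = -9 - 0 = -9.
Characteristic equation: λ² - (0)λ + (-9) = 0.
Discriminant: (0)² - 4*(-9) = 0 + 36 = 36.
Roots: λ = (0 ± √36) / 2 = -3, 3.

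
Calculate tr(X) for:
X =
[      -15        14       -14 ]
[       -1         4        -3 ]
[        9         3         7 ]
tr(X) = -15 + 4 + 7 = -4

The trace of a square matrix is the sum of its diagonal entries.
Diagonal entries of X: X[0][0] = -15, X[1][1] = 4, X[2][2] = 7.
tr(X) = -15 + 4 + 7 = -4.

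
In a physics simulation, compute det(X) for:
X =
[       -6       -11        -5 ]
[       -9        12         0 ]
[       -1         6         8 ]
det(X) = -1158

Expand along row 0 (cofactor expansion): det(X) = a*(e*i - f*h) - b*(d*i - f*g) + c*(d*h - e*g), where the 3×3 is [[a, b, c], [d, e, f], [g, h, i]].
Minor M_00 = (12)*(8) - (0)*(6) = 96 - 0 = 96.
Minor M_01 = (-9)*(8) - (0)*(-1) = -72 - 0 = -72.
Minor M_02 = (-9)*(6) - (12)*(-1) = -54 + 12 = -42.
det(X) = (-6)*(96) - (-11)*(-72) + (-5)*(-42) = -576 - 792 + 210 = -1158.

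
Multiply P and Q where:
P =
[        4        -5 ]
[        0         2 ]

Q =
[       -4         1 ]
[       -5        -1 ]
PQ =
[        9         9 ]
[      -10        -2 ]

Matrix multiplication: (PQ)[i][j] = sum over k of P[i][k] * Q[k][j].
  (PQ)[0][0] = (4)*(-4) + (-5)*(-5) = 9
  (PQ)[0][1] = (4)*(1) + (-5)*(-1) = 9
  (PQ)[1][0] = (0)*(-4) + (2)*(-5) = -10
  (PQ)[1][1] = (0)*(1) + (2)*(-1) = -2
PQ =
[        9         9 ]
[      -10        -2 ]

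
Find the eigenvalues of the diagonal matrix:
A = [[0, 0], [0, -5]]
λ₁ = 0, λ₂ = -5

The characteristic polynomial of A is det(A - λI) = (0 - λ)(-5 - λ) = 0.
The roots are λ = 0 and λ = -5, so the eigenvalues are the diagonal entries.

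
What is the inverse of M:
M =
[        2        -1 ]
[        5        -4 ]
det(M) = -3
M⁻¹ =
[      4/3      -1/3 ]
[      5/3      -2/3 ]

For a 2×2 matrix M = [[a, b], [c, d]] with det(M) ≠ 0, M⁻¹ = (1/det(M)) * [[d, -b], [-c, a]].
det(M) = (2)*(-4) - (-1)*(5) = -8 + 5 = -3.
M⁻¹ = (1/-3) * [[-4, 1], [-5, 2]].
Dividing each entry by -3 and reducing:
M⁻¹ =
[      4/3      -1/3 ]
[      5/3      -2/3 ]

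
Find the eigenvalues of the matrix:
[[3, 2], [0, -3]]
λ = -3 and λ = 3

Characteristic equation: det(A - λI) = 0
λ² - (trace)λ + (det) = 0
λ² - (0)λ + (-9) = 0
λ² - 0λ - 9 = 0
Solving: λ = -3, 3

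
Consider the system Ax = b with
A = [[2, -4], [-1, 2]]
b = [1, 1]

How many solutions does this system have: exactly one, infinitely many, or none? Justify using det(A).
No solution

det(A) = (2)*(2) - (-4)*(-1) = 0, so A is singular.
The column space of A is span(column 1) = span([2, -1]).
b = [1, 1] is not a scalar multiple of column 1, so b ∉ column space and the system is inconsistent — no solution.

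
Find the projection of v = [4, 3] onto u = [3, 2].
[54/13, 36/13]

The projection of v onto u is proj_u(v) = ((v·u) / (u·u)) · u.
v·u = (4)*(3) + (3)*(2) = 18.
u·u = (3)*(3) + (2)*(2) = 13.
coefficient = 18 / 13 = 18/13.
proj_u(v) = 18/13 · [3, 2] = [54/13, 36/13].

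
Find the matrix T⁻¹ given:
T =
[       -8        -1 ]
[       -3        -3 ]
det(T) = 21
T⁻¹ =
[     -1/7      1/21 ]
[      1/7     -8/21 ]

For a 2×2 matrix T = [[a, b], [c, d]] with det(T) ≠ 0, T⁻¹ = (1/det(T)) * [[d, -b], [-c, a]].
det(T) = (-8)*(-3) - (-1)*(-3) = 24 - 3 = 21.
T⁻¹ = (1/21) * [[-3, 1], [3, -8]].
Dividing each entry by 21 and reducing:
T⁻¹ =
[     -1/7      1/21 ]
[      1/7     -8/21 ]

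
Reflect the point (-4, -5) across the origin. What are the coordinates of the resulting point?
(4, 5)

Reflection across origin: (-4, -5) → (4, 5)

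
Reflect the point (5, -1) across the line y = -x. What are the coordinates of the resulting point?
(1, -5)

Reflection across line y = -x: (5, -1) → (1, -5)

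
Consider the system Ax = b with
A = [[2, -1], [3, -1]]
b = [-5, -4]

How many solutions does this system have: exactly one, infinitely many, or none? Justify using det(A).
Exactly one solution

Compute det(A) = (2)*(-1) - (-1)*(3) = 1.
Because det(A) ≠ 0, A is invertible and Ax = b has a unique solution for every b (here x = A⁻¹ b).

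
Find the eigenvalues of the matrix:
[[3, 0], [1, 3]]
λ = 3 and λ = 3

Characteristic equation: det(A - λI) = 0
λ² - (trace)λ + (det) = 0
λ² - (6)λ + (9) = 0
λ² - 6λ + 9 = 0
Solving: λ = 3, 3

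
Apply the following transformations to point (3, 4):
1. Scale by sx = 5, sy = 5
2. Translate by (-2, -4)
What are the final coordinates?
(13, 16)

Step 1: Scale (3, 4) by (sx, sy) = (5, 5) → (15, 20)
Step 2: Translate by (-2, -4) → (13, 16)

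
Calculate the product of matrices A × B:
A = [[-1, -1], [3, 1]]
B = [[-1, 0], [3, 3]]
[[-2, -3], [0, 3]]

Matrix multiplication:
C[0][0] = -1×-1 + -1×3 = -2
C[0][1] = -1×0 + -1×3 = -3
C[1][0] = 3×-1 + 1×3 = 0
C[1][1] = 3×0 + 1×3 = 3
Result: [[-2, -3], [0, 3]]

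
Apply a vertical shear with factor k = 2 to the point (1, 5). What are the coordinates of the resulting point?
(1, 7)

Shear matrix for vertical shear with factor k = 2:
[[1, 0], [2, 1]]
Result: (1, 5) → (1, 7)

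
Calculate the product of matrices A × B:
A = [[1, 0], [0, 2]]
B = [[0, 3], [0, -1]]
[[0, 3], [0, -2]]

Matrix multiplication:
C[0][0] = 1×0 + 0×0 = 0
C[0][1] = 1×3 + 0×-1 = 3
C[1][0] = 0×0 + 2×0 = 0
C[1][1] = 0×3 + 2×-1 = -2
Result: [[0, 3], [0, -2]]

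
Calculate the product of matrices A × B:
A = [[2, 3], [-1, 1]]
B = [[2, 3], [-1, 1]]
[[1, 9], [-3, -2]]

Matrix multiplication:
C[0][0] = 2×2 + 3×-1 = 1
C[0][1] = 2×3 + 3×1 = 9
C[1][0] = -1×2 + 1×-1 = -3
C[1][1] = -1×3 + 1×1 = -2
Result: [[1, 9], [-3, -2]]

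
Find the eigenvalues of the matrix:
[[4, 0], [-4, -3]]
λ = -3 and λ = 4

Characteristic equation: det(A - λI) = 0
λ² - (trace)λ + (det) = 0
λ² - (1)λ + (-12) = 0
λ² - 1λ - 12 = 0
Solving: λ = -3, 4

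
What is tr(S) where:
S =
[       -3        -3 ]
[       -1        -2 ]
tr(S) = -3 - 2 = -5

The trace of a square matrix is the sum of its diagonal entries.
Diagonal entries of S: S[0][0] = -3, S[1][1] = -2.
tr(S) = -3 - 2 = -5.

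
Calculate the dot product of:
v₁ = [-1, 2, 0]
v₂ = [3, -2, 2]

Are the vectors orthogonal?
-7, No

The dot product is the sum of products of corresponding components.
v₁·v₂ = (-1)*(3) + (2)*(-2) + (0)*(2) = -3 - 4 + 0 = -7.
Two vectors are orthogonal iff their dot product is 0; here the dot product is -7, so the vectors are not orthogonal.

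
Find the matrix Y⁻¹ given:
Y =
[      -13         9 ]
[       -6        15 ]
det(Y) = -141
Y⁻¹ =
[    -5/47      3/47 ]
[    -2/47    13/141 ]

For a 2×2 matrix Y = [[a, b], [c, d]] with det(Y) ≠ 0, Y⁻¹ = (1/det(Y)) * [[d, -b], [-c, a]].
det(Y) = (-13)*(15) - (9)*(-6) = -195 + 54 = -141.
Y⁻¹ = (1/-141) * [[15, -9], [6, -13]].
Dividing each entry by -141 and reducing:
Y⁻¹ =
[    -5/47      3/47 ]
[    -2/47    13/141 ]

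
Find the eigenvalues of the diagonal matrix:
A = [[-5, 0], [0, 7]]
λ₁ = -5, λ₂ = 7

The characteristic polynomial of A is det(A - λI) = (-5 - λ)(7 - λ) = 0.
The roots are λ = -5 and λ = 7, so the eigenvalues are the diagonal entries.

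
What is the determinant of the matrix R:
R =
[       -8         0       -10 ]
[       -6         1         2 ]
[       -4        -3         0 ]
det(R) = -268

Expand along row 0 (cofactor expansion): det(R) = a*(e*i - f*h) - b*(d*i - f*g) + c*(d*h - e*g), where the 3×3 is [[a, b, c], [d, e, f], [g, h, i]].
Minor M_00 = (1)*(0) - (2)*(-3) = 0 + 6 = 6.
Minor M_01 = (-6)*(0) - (2)*(-4) = 0 + 8 = 8.
Minor M_02 = (-6)*(-3) - (1)*(-4) = 18 + 4 = 22.
det(R) = (-8)*(6) - (0)*(8) + (-10)*(22) = -48 + 0 - 220 = -268.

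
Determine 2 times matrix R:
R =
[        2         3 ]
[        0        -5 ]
2R =
[        4         6 ]
[        0       -10 ]

Scalar multiplication is elementwise: (2R)[i][j] = 2 * R[i][j].
  (2R)[0][0] = 2 * (2) = 4
  (2R)[0][1] = 2 * (3) = 6
  (2R)[1][0] = 2 * (0) = 0
  (2R)[1][1] = 2 * (-5) = -10
2R =
[        4         6 ]
[        0       -10 ]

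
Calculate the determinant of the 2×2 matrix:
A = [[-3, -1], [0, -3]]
9

For A = [[a, b], [c, d]], det(A) = a*d - b*c.
det(A) = (-3)*(-3) - (-1)*(0) = 9 - 0 = 9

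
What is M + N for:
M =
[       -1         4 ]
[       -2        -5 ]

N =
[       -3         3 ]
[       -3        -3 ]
M + N =
[       -4         7 ]
[       -5        -8 ]

Matrix addition is elementwise: (M+N)[i][j] = M[i][j] + N[i][j].
  (M+N)[0][0] = (-1) + (-3) = -4
  (M+N)[0][1] = (4) + (3) = 7
  (M+N)[1][0] = (-2) + (-3) = -5
  (M+N)[1][1] = (-5) + (-3) = -8
M + N =
[       -4         7 ]
[       -5        -8 ]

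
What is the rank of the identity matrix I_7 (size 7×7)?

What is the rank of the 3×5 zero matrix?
rank(I_7) = 7, rank(0) = 0

The identity I_7 has 7 columns that are the standard basis vectors e_1, …, e_7. These are linearly independent, so all 7 columns are pivots and rank(I_7) = 7.
The 3×5 zero matrix has every entry zero, so every row is the zero row and there are no pivots; rank(0) = 0.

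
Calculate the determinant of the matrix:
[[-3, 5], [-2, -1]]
13

For a 2×2 matrix [[a, b], [c, d]], det = ad - bc
det = (-3)(-1) - (5)(-2) = 3 - -10 = 13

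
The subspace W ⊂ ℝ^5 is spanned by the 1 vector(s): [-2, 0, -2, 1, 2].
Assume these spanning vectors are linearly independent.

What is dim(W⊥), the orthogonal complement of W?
dim(W⊥) = 4

For any subspace W of ℝ^n, dim(W) + dim(W⊥) = n (the whole-space dimension).
Here the given 1 vectors are linearly independent, so dim(W) = 1.
Thus dim(W⊥) = n - dim(W) = 5 - 1 = 4.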